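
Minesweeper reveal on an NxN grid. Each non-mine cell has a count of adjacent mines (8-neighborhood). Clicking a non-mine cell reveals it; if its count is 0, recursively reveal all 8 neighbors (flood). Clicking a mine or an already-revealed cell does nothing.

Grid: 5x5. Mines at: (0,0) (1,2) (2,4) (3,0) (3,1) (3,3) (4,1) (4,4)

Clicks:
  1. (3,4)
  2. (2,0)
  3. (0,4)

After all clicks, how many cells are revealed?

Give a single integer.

Answer: 6

Derivation:
Click 1 (3,4) count=3: revealed 1 new [(3,4)] -> total=1
Click 2 (2,0) count=2: revealed 1 new [(2,0)] -> total=2
Click 3 (0,4) count=0: revealed 4 new [(0,3) (0,4) (1,3) (1,4)] -> total=6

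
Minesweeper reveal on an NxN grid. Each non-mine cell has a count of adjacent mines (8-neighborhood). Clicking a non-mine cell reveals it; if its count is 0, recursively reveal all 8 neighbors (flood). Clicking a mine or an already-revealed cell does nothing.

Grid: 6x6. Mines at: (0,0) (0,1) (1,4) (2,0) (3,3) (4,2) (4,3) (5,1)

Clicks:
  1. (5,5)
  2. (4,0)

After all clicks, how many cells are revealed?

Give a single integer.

Click 1 (5,5) count=0: revealed 8 new [(2,4) (2,5) (3,4) (3,5) (4,4) (4,5) (5,4) (5,5)] -> total=8
Click 2 (4,0) count=1: revealed 1 new [(4,0)] -> total=9

Answer: 9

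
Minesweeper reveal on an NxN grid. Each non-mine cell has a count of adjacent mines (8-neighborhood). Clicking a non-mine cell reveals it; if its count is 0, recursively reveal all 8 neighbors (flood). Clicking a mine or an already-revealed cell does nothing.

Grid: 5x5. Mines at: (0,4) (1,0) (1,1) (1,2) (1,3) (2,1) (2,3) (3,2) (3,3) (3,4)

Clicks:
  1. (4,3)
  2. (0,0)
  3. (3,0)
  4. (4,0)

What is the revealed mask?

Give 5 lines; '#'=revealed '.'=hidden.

Click 1 (4,3) count=3: revealed 1 new [(4,3)] -> total=1
Click 2 (0,0) count=2: revealed 1 new [(0,0)] -> total=2
Click 3 (3,0) count=1: revealed 1 new [(3,0)] -> total=3
Click 4 (4,0) count=0: revealed 3 new [(3,1) (4,0) (4,1)] -> total=6

Answer: #....
.....
.....
##...
##.#.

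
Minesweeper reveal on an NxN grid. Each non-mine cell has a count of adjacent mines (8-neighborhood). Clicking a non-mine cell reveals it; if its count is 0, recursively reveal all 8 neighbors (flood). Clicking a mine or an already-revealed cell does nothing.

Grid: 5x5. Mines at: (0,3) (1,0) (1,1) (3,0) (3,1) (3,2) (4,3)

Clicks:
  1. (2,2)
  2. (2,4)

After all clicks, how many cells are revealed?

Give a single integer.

Answer: 7

Derivation:
Click 1 (2,2) count=3: revealed 1 new [(2,2)] -> total=1
Click 2 (2,4) count=0: revealed 6 new [(1,3) (1,4) (2,3) (2,4) (3,3) (3,4)] -> total=7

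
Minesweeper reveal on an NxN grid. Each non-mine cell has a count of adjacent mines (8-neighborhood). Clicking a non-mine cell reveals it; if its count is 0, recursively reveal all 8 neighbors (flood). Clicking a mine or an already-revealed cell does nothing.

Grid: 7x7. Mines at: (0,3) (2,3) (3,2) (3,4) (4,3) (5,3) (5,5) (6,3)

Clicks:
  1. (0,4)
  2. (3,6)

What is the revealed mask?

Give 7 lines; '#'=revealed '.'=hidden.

Answer: ....###
....###
....###
.....##
.....##
.......
.......

Derivation:
Click 1 (0,4) count=1: revealed 1 new [(0,4)] -> total=1
Click 2 (3,6) count=0: revealed 12 new [(0,5) (0,6) (1,4) (1,5) (1,6) (2,4) (2,5) (2,6) (3,5) (3,6) (4,5) (4,6)] -> total=13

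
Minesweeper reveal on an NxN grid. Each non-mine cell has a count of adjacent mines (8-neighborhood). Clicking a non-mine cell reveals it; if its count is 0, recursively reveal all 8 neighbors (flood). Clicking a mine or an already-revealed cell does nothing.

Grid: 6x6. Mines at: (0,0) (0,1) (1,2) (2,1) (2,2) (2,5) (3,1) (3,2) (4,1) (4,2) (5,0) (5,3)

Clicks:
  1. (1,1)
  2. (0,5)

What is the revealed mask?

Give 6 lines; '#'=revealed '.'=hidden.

Answer: ...###
.#.###
......
......
......
......

Derivation:
Click 1 (1,1) count=5: revealed 1 new [(1,1)] -> total=1
Click 2 (0,5) count=0: revealed 6 new [(0,3) (0,4) (0,5) (1,3) (1,4) (1,5)] -> total=7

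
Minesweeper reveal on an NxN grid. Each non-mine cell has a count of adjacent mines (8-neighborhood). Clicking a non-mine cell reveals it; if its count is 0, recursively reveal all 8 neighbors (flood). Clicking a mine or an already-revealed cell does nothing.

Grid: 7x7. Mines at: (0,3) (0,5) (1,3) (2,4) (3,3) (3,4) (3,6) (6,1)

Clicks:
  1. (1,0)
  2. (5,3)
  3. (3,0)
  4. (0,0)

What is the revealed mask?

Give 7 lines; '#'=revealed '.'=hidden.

Click 1 (1,0) count=0: revealed 18 new [(0,0) (0,1) (0,2) (1,0) (1,1) (1,2) (2,0) (2,1) (2,2) (3,0) (3,1) (3,2) (4,0) (4,1) (4,2) (5,0) (5,1) (5,2)] -> total=18
Click 2 (5,3) count=0: revealed 13 new [(4,3) (4,4) (4,5) (4,6) (5,3) (5,4) (5,5) (5,6) (6,2) (6,3) (6,4) (6,5) (6,6)] -> total=31
Click 3 (3,0) count=0: revealed 0 new [(none)] -> total=31
Click 4 (0,0) count=0: revealed 0 new [(none)] -> total=31

Answer: ###....
###....
###....
###....
#######
#######
..#####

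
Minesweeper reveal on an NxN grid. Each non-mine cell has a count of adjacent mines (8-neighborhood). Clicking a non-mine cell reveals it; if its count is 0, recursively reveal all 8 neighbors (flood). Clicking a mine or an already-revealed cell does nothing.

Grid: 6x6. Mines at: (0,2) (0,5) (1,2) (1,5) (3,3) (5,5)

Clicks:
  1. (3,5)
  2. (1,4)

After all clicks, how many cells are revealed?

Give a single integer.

Answer: 7

Derivation:
Click 1 (3,5) count=0: revealed 6 new [(2,4) (2,5) (3,4) (3,5) (4,4) (4,5)] -> total=6
Click 2 (1,4) count=2: revealed 1 new [(1,4)] -> total=7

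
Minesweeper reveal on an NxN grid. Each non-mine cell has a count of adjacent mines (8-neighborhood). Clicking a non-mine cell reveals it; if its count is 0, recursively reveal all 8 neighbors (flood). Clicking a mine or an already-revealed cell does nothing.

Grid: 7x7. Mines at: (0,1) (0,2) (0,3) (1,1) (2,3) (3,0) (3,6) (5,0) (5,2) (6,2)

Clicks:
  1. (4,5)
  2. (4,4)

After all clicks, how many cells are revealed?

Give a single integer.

Click 1 (4,5) count=1: revealed 1 new [(4,5)] -> total=1
Click 2 (4,4) count=0: revealed 14 new [(3,3) (3,4) (3,5) (4,3) (4,4) (4,6) (5,3) (5,4) (5,5) (5,6) (6,3) (6,4) (6,5) (6,6)] -> total=15

Answer: 15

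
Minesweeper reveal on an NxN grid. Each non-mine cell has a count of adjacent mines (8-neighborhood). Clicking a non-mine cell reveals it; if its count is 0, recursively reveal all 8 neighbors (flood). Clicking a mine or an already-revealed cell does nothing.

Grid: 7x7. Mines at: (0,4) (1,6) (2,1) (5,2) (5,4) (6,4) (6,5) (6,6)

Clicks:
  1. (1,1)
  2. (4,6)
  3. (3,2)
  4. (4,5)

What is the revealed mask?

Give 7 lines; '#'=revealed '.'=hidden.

Answer: .......
.#####.
..#####
..#####
..#####
.....##
.......

Derivation:
Click 1 (1,1) count=1: revealed 1 new [(1,1)] -> total=1
Click 2 (4,6) count=0: revealed 21 new [(1,2) (1,3) (1,4) (1,5) (2,2) (2,3) (2,4) (2,5) (2,6) (3,2) (3,3) (3,4) (3,5) (3,6) (4,2) (4,3) (4,4) (4,5) (4,6) (5,5) (5,6)] -> total=22
Click 3 (3,2) count=1: revealed 0 new [(none)] -> total=22
Click 4 (4,5) count=1: revealed 0 new [(none)] -> total=22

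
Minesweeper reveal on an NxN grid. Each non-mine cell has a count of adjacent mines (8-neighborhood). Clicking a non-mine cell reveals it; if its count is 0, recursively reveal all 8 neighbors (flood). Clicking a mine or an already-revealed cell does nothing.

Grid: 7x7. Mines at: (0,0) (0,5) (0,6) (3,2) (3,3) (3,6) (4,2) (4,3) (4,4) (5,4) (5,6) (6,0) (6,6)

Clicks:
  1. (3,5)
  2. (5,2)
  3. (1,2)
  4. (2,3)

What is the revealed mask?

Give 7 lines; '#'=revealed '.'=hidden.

Answer: .####..
.####..
.####..
.....#.
.......
..#....
.......

Derivation:
Click 1 (3,5) count=2: revealed 1 new [(3,5)] -> total=1
Click 2 (5,2) count=2: revealed 1 new [(5,2)] -> total=2
Click 3 (1,2) count=0: revealed 12 new [(0,1) (0,2) (0,3) (0,4) (1,1) (1,2) (1,3) (1,4) (2,1) (2,2) (2,3) (2,4)] -> total=14
Click 4 (2,3) count=2: revealed 0 new [(none)] -> total=14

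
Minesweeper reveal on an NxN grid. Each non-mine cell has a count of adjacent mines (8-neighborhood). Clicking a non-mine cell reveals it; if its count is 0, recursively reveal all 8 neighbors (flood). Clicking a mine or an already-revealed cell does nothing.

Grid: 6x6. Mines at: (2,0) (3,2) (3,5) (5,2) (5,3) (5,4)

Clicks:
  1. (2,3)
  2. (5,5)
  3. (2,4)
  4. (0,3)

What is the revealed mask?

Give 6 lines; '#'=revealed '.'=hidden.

Click 1 (2,3) count=1: revealed 1 new [(2,3)] -> total=1
Click 2 (5,5) count=1: revealed 1 new [(5,5)] -> total=2
Click 3 (2,4) count=1: revealed 1 new [(2,4)] -> total=3
Click 4 (0,3) count=0: revealed 15 new [(0,0) (0,1) (0,2) (0,3) (0,4) (0,5) (1,0) (1,1) (1,2) (1,3) (1,4) (1,5) (2,1) (2,2) (2,5)] -> total=18

Answer: ######
######
.#####
......
......
.....#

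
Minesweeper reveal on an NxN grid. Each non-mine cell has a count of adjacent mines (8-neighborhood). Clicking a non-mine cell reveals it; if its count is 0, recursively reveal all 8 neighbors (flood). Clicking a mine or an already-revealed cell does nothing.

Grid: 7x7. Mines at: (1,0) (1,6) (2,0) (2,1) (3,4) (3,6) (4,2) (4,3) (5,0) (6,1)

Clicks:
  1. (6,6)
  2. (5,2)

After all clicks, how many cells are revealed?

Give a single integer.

Answer: 13

Derivation:
Click 1 (6,6) count=0: revealed 13 new [(4,4) (4,5) (4,6) (5,2) (5,3) (5,4) (5,5) (5,6) (6,2) (6,3) (6,4) (6,5) (6,6)] -> total=13
Click 2 (5,2) count=3: revealed 0 new [(none)] -> total=13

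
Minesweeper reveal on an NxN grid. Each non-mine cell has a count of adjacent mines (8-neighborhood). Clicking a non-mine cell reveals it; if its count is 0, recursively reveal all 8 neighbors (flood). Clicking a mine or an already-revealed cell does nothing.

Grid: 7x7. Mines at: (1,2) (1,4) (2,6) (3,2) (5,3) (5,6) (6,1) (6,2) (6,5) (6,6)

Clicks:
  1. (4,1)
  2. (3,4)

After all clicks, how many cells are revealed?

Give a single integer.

Click 1 (4,1) count=1: revealed 1 new [(4,1)] -> total=1
Click 2 (3,4) count=0: revealed 9 new [(2,3) (2,4) (2,5) (3,3) (3,4) (3,5) (4,3) (4,4) (4,5)] -> total=10

Answer: 10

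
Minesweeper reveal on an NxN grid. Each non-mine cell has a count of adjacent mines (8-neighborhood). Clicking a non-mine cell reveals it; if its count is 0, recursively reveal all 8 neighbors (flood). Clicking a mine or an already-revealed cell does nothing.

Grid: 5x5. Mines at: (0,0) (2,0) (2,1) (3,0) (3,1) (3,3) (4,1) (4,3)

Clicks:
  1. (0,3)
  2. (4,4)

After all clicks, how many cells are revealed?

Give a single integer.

Click 1 (0,3) count=0: revealed 11 new [(0,1) (0,2) (0,3) (0,4) (1,1) (1,2) (1,3) (1,4) (2,2) (2,3) (2,4)] -> total=11
Click 2 (4,4) count=2: revealed 1 new [(4,4)] -> total=12

Answer: 12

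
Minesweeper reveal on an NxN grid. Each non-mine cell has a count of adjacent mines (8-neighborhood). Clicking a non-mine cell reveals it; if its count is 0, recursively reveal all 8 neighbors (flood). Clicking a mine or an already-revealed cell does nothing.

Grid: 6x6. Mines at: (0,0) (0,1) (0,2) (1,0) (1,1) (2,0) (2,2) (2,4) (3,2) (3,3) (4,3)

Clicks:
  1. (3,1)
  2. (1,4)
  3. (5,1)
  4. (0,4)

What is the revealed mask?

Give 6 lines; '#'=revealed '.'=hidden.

Answer: ...###
...###
......
##....
###...
###...

Derivation:
Click 1 (3,1) count=3: revealed 1 new [(3,1)] -> total=1
Click 2 (1,4) count=1: revealed 1 new [(1,4)] -> total=2
Click 3 (5,1) count=0: revealed 7 new [(3,0) (4,0) (4,1) (4,2) (5,0) (5,1) (5,2)] -> total=9
Click 4 (0,4) count=0: revealed 5 new [(0,3) (0,4) (0,5) (1,3) (1,5)] -> total=14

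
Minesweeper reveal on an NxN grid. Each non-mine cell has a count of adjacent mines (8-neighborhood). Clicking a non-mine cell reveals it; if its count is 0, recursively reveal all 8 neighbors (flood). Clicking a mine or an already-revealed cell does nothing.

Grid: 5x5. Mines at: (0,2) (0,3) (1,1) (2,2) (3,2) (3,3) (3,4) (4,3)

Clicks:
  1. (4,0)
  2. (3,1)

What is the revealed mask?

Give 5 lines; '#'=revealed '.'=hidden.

Answer: .....
.....
##...
##...
##...

Derivation:
Click 1 (4,0) count=0: revealed 6 new [(2,0) (2,1) (3,0) (3,1) (4,0) (4,1)] -> total=6
Click 2 (3,1) count=2: revealed 0 new [(none)] -> total=6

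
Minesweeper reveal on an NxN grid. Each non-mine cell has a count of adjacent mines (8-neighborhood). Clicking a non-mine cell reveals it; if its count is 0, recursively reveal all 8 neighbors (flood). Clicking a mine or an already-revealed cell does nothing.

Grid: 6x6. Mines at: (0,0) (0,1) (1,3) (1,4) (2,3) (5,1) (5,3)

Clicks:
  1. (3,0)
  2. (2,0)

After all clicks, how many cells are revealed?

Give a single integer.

Click 1 (3,0) count=0: revealed 12 new [(1,0) (1,1) (1,2) (2,0) (2,1) (2,2) (3,0) (3,1) (3,2) (4,0) (4,1) (4,2)] -> total=12
Click 2 (2,0) count=0: revealed 0 new [(none)] -> total=12

Answer: 12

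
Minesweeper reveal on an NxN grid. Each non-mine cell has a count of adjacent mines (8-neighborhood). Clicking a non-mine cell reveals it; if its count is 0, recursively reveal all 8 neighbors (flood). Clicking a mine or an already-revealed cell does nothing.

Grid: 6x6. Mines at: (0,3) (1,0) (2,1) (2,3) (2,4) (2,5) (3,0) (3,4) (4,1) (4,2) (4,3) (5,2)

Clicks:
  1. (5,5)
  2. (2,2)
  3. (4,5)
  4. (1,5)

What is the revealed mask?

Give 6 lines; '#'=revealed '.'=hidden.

Answer: ......
.....#
..#...
......
....##
....##

Derivation:
Click 1 (5,5) count=0: revealed 4 new [(4,4) (4,5) (5,4) (5,5)] -> total=4
Click 2 (2,2) count=2: revealed 1 new [(2,2)] -> total=5
Click 3 (4,5) count=1: revealed 0 new [(none)] -> total=5
Click 4 (1,5) count=2: revealed 1 new [(1,5)] -> total=6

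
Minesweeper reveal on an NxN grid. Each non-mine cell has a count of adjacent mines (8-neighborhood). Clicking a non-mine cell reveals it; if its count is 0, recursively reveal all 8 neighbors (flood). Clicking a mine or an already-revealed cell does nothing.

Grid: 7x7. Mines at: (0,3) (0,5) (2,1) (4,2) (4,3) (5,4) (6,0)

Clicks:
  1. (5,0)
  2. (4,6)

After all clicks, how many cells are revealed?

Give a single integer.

Click 1 (5,0) count=1: revealed 1 new [(5,0)] -> total=1
Click 2 (4,6) count=0: revealed 22 new [(1,2) (1,3) (1,4) (1,5) (1,6) (2,2) (2,3) (2,4) (2,5) (2,6) (3,2) (3,3) (3,4) (3,5) (3,6) (4,4) (4,5) (4,6) (5,5) (5,6) (6,5) (6,6)] -> total=23

Answer: 23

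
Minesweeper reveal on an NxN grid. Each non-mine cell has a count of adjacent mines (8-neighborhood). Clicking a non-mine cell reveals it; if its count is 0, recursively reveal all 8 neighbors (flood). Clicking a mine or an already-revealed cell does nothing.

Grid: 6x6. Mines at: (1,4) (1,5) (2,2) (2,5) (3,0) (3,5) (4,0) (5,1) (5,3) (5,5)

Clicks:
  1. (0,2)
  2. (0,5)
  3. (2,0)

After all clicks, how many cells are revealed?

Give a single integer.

Click 1 (0,2) count=0: revealed 10 new [(0,0) (0,1) (0,2) (0,3) (1,0) (1,1) (1,2) (1,3) (2,0) (2,1)] -> total=10
Click 2 (0,5) count=2: revealed 1 new [(0,5)] -> total=11
Click 3 (2,0) count=1: revealed 0 new [(none)] -> total=11

Answer: 11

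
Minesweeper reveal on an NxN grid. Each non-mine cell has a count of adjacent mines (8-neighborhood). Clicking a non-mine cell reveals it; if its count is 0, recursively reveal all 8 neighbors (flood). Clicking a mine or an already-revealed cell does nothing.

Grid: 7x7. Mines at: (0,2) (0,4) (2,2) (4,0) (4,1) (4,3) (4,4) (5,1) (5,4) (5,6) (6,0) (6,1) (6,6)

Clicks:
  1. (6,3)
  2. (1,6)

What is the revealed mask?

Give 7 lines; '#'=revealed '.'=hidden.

Click 1 (6,3) count=1: revealed 1 new [(6,3)] -> total=1
Click 2 (1,6) count=0: revealed 16 new [(0,5) (0,6) (1,3) (1,4) (1,5) (1,6) (2,3) (2,4) (2,5) (2,6) (3,3) (3,4) (3,5) (3,6) (4,5) (4,6)] -> total=17

Answer: .....##
...####
...####
...####
.....##
.......
...#...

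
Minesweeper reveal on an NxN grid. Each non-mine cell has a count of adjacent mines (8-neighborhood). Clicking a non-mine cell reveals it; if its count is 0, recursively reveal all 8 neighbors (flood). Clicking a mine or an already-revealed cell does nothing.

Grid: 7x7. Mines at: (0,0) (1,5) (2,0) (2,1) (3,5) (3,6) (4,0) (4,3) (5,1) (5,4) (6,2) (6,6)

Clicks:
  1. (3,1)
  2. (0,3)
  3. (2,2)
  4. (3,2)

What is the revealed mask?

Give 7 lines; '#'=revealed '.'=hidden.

Answer: .####..
.####..
..###..
.####..
.......
.......
.......

Derivation:
Click 1 (3,1) count=3: revealed 1 new [(3,1)] -> total=1
Click 2 (0,3) count=0: revealed 14 new [(0,1) (0,2) (0,3) (0,4) (1,1) (1,2) (1,3) (1,4) (2,2) (2,3) (2,4) (3,2) (3,3) (3,4)] -> total=15
Click 3 (2,2) count=1: revealed 0 new [(none)] -> total=15
Click 4 (3,2) count=2: revealed 0 new [(none)] -> total=15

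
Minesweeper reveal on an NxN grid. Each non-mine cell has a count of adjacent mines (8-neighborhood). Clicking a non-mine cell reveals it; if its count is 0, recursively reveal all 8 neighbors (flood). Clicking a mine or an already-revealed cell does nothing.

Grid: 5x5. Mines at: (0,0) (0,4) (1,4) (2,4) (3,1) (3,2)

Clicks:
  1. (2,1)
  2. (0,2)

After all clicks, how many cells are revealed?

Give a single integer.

Answer: 9

Derivation:
Click 1 (2,1) count=2: revealed 1 new [(2,1)] -> total=1
Click 2 (0,2) count=0: revealed 8 new [(0,1) (0,2) (0,3) (1,1) (1,2) (1,3) (2,2) (2,3)] -> total=9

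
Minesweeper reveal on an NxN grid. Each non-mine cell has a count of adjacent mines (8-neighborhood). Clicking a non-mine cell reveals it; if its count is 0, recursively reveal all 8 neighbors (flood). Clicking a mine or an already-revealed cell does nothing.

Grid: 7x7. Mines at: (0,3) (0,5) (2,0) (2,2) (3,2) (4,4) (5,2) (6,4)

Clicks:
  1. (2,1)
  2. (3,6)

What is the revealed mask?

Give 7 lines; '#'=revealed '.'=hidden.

Click 1 (2,1) count=3: revealed 1 new [(2,1)] -> total=1
Click 2 (3,6) count=0: revealed 18 new [(1,3) (1,4) (1,5) (1,6) (2,3) (2,4) (2,5) (2,6) (3,3) (3,4) (3,5) (3,6) (4,5) (4,6) (5,5) (5,6) (6,5) (6,6)] -> total=19

Answer: .......
...####
.#.####
...####
.....##
.....##
.....##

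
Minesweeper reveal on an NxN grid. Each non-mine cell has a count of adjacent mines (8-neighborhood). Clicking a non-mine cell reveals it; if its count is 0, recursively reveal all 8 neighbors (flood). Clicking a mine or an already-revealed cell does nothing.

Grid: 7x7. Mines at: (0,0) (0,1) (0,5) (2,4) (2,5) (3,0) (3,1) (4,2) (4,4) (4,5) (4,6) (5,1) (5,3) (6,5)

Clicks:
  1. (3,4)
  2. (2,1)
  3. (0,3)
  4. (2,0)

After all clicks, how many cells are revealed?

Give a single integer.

Click 1 (3,4) count=4: revealed 1 new [(3,4)] -> total=1
Click 2 (2,1) count=2: revealed 1 new [(2,1)] -> total=2
Click 3 (0,3) count=0: revealed 6 new [(0,2) (0,3) (0,4) (1,2) (1,3) (1,4)] -> total=8
Click 4 (2,0) count=2: revealed 1 new [(2,0)] -> total=9

Answer: 9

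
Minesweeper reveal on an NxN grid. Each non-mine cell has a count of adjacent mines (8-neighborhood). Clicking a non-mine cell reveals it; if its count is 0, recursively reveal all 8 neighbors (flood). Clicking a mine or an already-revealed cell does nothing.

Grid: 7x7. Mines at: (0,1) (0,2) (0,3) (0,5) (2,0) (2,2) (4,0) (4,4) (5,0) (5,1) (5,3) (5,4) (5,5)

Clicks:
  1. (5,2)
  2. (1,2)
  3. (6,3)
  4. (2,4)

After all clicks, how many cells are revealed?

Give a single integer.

Answer: 17

Derivation:
Click 1 (5,2) count=2: revealed 1 new [(5,2)] -> total=1
Click 2 (1,2) count=4: revealed 1 new [(1,2)] -> total=2
Click 3 (6,3) count=2: revealed 1 new [(6,3)] -> total=3
Click 4 (2,4) count=0: revealed 14 new [(1,3) (1,4) (1,5) (1,6) (2,3) (2,4) (2,5) (2,6) (3,3) (3,4) (3,5) (3,6) (4,5) (4,6)] -> total=17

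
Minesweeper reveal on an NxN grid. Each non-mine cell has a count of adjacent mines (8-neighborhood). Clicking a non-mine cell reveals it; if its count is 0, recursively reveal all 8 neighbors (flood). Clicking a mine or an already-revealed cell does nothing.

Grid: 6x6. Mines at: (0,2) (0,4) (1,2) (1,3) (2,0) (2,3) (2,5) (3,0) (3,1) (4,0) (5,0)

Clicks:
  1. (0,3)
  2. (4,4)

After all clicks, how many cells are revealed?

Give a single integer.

Answer: 15

Derivation:
Click 1 (0,3) count=4: revealed 1 new [(0,3)] -> total=1
Click 2 (4,4) count=0: revealed 14 new [(3,2) (3,3) (3,4) (3,5) (4,1) (4,2) (4,3) (4,4) (4,5) (5,1) (5,2) (5,3) (5,4) (5,5)] -> total=15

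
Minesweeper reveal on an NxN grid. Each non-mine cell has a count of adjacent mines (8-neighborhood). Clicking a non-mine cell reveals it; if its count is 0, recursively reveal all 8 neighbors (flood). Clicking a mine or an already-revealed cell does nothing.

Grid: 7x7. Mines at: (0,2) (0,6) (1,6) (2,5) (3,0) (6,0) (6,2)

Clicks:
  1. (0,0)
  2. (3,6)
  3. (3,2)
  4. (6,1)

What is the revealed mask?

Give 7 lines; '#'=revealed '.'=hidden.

Click 1 (0,0) count=0: revealed 6 new [(0,0) (0,1) (1,0) (1,1) (2,0) (2,1)] -> total=6
Click 2 (3,6) count=1: revealed 1 new [(3,6)] -> total=7
Click 3 (3,2) count=0: revealed 27 new [(1,2) (1,3) (1,4) (2,2) (2,3) (2,4) (3,1) (3,2) (3,3) (3,4) (3,5) (4,1) (4,2) (4,3) (4,4) (4,5) (4,6) (5,1) (5,2) (5,3) (5,4) (5,5) (5,6) (6,3) (6,4) (6,5) (6,6)] -> total=34
Click 4 (6,1) count=2: revealed 1 new [(6,1)] -> total=35

Answer: ##.....
#####..
#####..
.######
.######
.######
.#.####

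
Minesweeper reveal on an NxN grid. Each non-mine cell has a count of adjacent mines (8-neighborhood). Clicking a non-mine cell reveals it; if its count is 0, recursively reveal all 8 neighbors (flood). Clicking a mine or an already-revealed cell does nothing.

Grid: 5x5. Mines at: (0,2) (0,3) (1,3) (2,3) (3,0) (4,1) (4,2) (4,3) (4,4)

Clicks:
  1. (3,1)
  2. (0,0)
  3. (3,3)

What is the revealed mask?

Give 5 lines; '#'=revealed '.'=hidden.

Click 1 (3,1) count=3: revealed 1 new [(3,1)] -> total=1
Click 2 (0,0) count=0: revealed 6 new [(0,0) (0,1) (1,0) (1,1) (2,0) (2,1)] -> total=7
Click 3 (3,3) count=4: revealed 1 new [(3,3)] -> total=8

Answer: ##...
##...
##...
.#.#.
.....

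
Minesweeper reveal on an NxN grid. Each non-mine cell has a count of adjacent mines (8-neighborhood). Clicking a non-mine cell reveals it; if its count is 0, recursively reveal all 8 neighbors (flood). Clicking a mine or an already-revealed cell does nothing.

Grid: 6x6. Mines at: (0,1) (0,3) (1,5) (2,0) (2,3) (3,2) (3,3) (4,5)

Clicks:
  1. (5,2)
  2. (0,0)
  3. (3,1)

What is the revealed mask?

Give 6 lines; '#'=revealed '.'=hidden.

Answer: #.....
......
......
##....
#####.
#####.

Derivation:
Click 1 (5,2) count=0: revealed 12 new [(3,0) (3,1) (4,0) (4,1) (4,2) (4,3) (4,4) (5,0) (5,1) (5,2) (5,3) (5,4)] -> total=12
Click 2 (0,0) count=1: revealed 1 new [(0,0)] -> total=13
Click 3 (3,1) count=2: revealed 0 new [(none)] -> total=13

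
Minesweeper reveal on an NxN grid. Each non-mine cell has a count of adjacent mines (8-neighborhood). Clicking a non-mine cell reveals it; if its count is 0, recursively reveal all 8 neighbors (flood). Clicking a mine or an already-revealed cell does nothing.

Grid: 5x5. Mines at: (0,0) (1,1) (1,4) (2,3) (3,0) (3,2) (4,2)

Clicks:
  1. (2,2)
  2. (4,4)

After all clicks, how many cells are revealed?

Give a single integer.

Click 1 (2,2) count=3: revealed 1 new [(2,2)] -> total=1
Click 2 (4,4) count=0: revealed 4 new [(3,3) (3,4) (4,3) (4,4)] -> total=5

Answer: 5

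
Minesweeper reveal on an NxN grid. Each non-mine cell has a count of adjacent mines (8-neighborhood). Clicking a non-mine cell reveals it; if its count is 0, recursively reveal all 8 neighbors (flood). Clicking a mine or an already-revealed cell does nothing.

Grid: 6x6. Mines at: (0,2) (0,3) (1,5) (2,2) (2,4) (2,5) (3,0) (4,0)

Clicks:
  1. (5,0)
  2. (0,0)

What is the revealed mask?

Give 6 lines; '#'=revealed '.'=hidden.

Click 1 (5,0) count=1: revealed 1 new [(5,0)] -> total=1
Click 2 (0,0) count=0: revealed 6 new [(0,0) (0,1) (1,0) (1,1) (2,0) (2,1)] -> total=7

Answer: ##....
##....
##....
......
......
#.....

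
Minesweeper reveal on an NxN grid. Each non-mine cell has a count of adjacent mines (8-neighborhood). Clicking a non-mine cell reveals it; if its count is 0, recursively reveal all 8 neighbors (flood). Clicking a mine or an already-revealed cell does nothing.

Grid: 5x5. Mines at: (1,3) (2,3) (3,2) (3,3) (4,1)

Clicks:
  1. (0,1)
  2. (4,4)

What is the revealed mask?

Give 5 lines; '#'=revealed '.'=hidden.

Answer: ###..
###..
###..
##...
....#

Derivation:
Click 1 (0,1) count=0: revealed 11 new [(0,0) (0,1) (0,2) (1,0) (1,1) (1,2) (2,0) (2,1) (2,2) (3,0) (3,1)] -> total=11
Click 2 (4,4) count=1: revealed 1 new [(4,4)] -> total=12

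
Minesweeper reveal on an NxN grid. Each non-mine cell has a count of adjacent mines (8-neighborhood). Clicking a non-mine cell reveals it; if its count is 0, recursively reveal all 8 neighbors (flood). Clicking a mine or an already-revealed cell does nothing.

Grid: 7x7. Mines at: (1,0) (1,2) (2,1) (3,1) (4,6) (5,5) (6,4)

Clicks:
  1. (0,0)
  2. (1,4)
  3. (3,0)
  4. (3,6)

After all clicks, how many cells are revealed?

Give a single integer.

Answer: 35

Derivation:
Click 1 (0,0) count=1: revealed 1 new [(0,0)] -> total=1
Click 2 (1,4) count=0: revealed 33 new [(0,3) (0,4) (0,5) (0,6) (1,3) (1,4) (1,5) (1,6) (2,2) (2,3) (2,4) (2,5) (2,6) (3,2) (3,3) (3,4) (3,5) (3,6) (4,0) (4,1) (4,2) (4,3) (4,4) (4,5) (5,0) (5,1) (5,2) (5,3) (5,4) (6,0) (6,1) (6,2) (6,3)] -> total=34
Click 3 (3,0) count=2: revealed 1 new [(3,0)] -> total=35
Click 4 (3,6) count=1: revealed 0 new [(none)] -> total=35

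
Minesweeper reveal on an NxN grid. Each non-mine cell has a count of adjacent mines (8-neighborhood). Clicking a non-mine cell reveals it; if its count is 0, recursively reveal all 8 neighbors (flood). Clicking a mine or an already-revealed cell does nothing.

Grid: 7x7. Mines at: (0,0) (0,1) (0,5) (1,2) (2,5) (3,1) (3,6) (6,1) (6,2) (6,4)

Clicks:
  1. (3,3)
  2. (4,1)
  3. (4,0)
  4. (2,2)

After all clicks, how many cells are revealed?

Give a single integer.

Answer: 17

Derivation:
Click 1 (3,3) count=0: revealed 15 new [(2,2) (2,3) (2,4) (3,2) (3,3) (3,4) (3,5) (4,2) (4,3) (4,4) (4,5) (5,2) (5,3) (5,4) (5,5)] -> total=15
Click 2 (4,1) count=1: revealed 1 new [(4,1)] -> total=16
Click 3 (4,0) count=1: revealed 1 new [(4,0)] -> total=17
Click 4 (2,2) count=2: revealed 0 new [(none)] -> total=17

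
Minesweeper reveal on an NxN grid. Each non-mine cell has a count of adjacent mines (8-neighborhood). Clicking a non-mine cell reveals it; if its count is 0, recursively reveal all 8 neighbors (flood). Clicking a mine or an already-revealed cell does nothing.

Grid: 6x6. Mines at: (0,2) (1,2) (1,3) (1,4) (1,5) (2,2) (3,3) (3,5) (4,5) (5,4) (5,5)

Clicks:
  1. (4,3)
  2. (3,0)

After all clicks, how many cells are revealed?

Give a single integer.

Answer: 17

Derivation:
Click 1 (4,3) count=2: revealed 1 new [(4,3)] -> total=1
Click 2 (3,0) count=0: revealed 16 new [(0,0) (0,1) (1,0) (1,1) (2,0) (2,1) (3,0) (3,1) (3,2) (4,0) (4,1) (4,2) (5,0) (5,1) (5,2) (5,3)] -> total=17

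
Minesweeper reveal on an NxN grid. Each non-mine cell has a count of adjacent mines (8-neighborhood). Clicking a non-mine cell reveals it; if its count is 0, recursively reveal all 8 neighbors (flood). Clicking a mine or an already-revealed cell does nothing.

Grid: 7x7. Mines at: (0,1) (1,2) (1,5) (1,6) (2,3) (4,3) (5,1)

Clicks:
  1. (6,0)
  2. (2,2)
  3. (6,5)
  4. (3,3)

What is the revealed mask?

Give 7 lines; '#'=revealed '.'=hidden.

Answer: .......
.......
..#.###
...####
....###
..#####
#.#####

Derivation:
Click 1 (6,0) count=1: revealed 1 new [(6,0)] -> total=1
Click 2 (2,2) count=2: revealed 1 new [(2,2)] -> total=2
Click 3 (6,5) count=0: revealed 19 new [(2,4) (2,5) (2,6) (3,4) (3,5) (3,6) (4,4) (4,5) (4,6) (5,2) (5,3) (5,4) (5,5) (5,6) (6,2) (6,3) (6,4) (6,5) (6,6)] -> total=21
Click 4 (3,3) count=2: revealed 1 new [(3,3)] -> total=22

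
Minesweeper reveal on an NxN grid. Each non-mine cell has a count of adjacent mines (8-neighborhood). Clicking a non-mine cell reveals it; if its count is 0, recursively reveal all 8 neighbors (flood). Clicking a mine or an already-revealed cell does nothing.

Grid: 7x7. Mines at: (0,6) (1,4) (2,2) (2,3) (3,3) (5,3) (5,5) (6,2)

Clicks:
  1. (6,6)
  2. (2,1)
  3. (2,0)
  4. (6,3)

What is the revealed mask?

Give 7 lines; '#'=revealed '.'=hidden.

Click 1 (6,6) count=1: revealed 1 new [(6,6)] -> total=1
Click 2 (2,1) count=1: revealed 1 new [(2,1)] -> total=2
Click 3 (2,0) count=0: revealed 20 new [(0,0) (0,1) (0,2) (0,3) (1,0) (1,1) (1,2) (1,3) (2,0) (3,0) (3,1) (3,2) (4,0) (4,1) (4,2) (5,0) (5,1) (5,2) (6,0) (6,1)] -> total=22
Click 4 (6,3) count=2: revealed 1 new [(6,3)] -> total=23

Answer: ####...
####...
##.....
###....
###....
###....
##.#..#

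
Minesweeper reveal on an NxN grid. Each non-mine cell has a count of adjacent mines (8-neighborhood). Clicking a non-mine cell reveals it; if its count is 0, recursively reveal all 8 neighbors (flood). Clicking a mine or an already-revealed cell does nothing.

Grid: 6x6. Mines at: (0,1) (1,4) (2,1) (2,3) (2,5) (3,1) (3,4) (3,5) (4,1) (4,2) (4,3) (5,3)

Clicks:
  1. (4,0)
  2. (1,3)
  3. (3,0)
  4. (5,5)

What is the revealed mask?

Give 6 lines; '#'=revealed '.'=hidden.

Answer: ......
...#..
......
#.....
#...##
....##

Derivation:
Click 1 (4,0) count=2: revealed 1 new [(4,0)] -> total=1
Click 2 (1,3) count=2: revealed 1 new [(1,3)] -> total=2
Click 3 (3,0) count=3: revealed 1 new [(3,0)] -> total=3
Click 4 (5,5) count=0: revealed 4 new [(4,4) (4,5) (5,4) (5,5)] -> total=7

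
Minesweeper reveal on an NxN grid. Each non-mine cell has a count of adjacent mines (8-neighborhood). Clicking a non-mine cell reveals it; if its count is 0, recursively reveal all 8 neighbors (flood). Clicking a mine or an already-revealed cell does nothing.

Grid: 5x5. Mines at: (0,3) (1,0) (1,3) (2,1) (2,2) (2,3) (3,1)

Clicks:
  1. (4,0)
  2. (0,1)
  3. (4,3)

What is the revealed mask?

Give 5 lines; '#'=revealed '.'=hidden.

Click 1 (4,0) count=1: revealed 1 new [(4,0)] -> total=1
Click 2 (0,1) count=1: revealed 1 new [(0,1)] -> total=2
Click 3 (4,3) count=0: revealed 6 new [(3,2) (3,3) (3,4) (4,2) (4,3) (4,4)] -> total=8

Answer: .#...
.....
.....
..###
#.###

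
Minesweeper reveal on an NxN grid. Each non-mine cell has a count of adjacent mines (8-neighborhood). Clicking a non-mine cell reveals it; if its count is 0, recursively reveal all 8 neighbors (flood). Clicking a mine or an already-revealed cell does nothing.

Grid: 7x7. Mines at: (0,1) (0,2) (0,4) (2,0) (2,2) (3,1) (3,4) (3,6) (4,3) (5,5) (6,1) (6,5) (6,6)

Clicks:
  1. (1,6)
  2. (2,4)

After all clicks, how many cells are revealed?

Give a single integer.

Click 1 (1,6) count=0: revealed 6 new [(0,5) (0,6) (1,5) (1,6) (2,5) (2,6)] -> total=6
Click 2 (2,4) count=1: revealed 1 new [(2,4)] -> total=7

Answer: 7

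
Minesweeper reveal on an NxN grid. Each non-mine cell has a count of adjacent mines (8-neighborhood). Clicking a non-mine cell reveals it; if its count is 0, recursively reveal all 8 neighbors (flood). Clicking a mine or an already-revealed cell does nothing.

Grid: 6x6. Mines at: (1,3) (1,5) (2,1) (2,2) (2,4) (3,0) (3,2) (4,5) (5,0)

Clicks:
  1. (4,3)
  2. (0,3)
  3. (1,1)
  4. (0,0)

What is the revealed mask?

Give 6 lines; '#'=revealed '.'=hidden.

Click 1 (4,3) count=1: revealed 1 new [(4,3)] -> total=1
Click 2 (0,3) count=1: revealed 1 new [(0,3)] -> total=2
Click 3 (1,1) count=2: revealed 1 new [(1,1)] -> total=3
Click 4 (0,0) count=0: revealed 5 new [(0,0) (0,1) (0,2) (1,0) (1,2)] -> total=8

Answer: ####..
###...
......
......
...#..
......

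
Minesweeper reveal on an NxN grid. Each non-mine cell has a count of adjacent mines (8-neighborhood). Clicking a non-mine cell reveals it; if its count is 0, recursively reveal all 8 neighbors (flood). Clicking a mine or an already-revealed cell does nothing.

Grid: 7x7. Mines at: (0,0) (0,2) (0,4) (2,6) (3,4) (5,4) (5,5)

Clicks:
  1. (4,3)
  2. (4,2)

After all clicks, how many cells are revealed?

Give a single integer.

Click 1 (4,3) count=2: revealed 1 new [(4,3)] -> total=1
Click 2 (4,2) count=0: revealed 23 new [(1,0) (1,1) (1,2) (1,3) (2,0) (2,1) (2,2) (2,3) (3,0) (3,1) (3,2) (3,3) (4,0) (4,1) (4,2) (5,0) (5,1) (5,2) (5,3) (6,0) (6,1) (6,2) (6,3)] -> total=24

Answer: 24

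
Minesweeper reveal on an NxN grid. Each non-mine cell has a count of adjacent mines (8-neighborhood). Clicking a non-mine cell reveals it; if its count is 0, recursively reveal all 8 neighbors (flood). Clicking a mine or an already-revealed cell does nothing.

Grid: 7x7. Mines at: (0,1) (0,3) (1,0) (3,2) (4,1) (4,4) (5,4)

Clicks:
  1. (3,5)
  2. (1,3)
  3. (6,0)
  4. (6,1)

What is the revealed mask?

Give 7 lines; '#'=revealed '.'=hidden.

Click 1 (3,5) count=1: revealed 1 new [(3,5)] -> total=1
Click 2 (1,3) count=1: revealed 1 new [(1,3)] -> total=2
Click 3 (6,0) count=0: revealed 8 new [(5,0) (5,1) (5,2) (5,3) (6,0) (6,1) (6,2) (6,3)] -> total=10
Click 4 (6,1) count=0: revealed 0 new [(none)] -> total=10

Answer: .......
...#...
.......
.....#.
.......
####...
####...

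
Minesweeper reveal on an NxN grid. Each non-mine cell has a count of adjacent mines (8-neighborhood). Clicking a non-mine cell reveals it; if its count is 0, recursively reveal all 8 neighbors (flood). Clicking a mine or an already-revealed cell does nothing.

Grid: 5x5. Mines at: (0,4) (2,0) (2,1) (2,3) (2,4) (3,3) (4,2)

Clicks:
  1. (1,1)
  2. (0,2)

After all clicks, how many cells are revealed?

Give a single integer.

Answer: 8

Derivation:
Click 1 (1,1) count=2: revealed 1 new [(1,1)] -> total=1
Click 2 (0,2) count=0: revealed 7 new [(0,0) (0,1) (0,2) (0,3) (1,0) (1,2) (1,3)] -> total=8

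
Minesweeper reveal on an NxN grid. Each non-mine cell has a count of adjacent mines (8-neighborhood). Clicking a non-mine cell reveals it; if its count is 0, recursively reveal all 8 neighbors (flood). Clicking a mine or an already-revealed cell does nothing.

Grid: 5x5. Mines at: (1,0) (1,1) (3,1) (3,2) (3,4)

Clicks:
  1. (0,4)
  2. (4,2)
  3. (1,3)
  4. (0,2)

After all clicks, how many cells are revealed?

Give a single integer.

Click 1 (0,4) count=0: revealed 9 new [(0,2) (0,3) (0,4) (1,2) (1,3) (1,4) (2,2) (2,3) (2,4)] -> total=9
Click 2 (4,2) count=2: revealed 1 new [(4,2)] -> total=10
Click 3 (1,3) count=0: revealed 0 new [(none)] -> total=10
Click 4 (0,2) count=1: revealed 0 new [(none)] -> total=10

Answer: 10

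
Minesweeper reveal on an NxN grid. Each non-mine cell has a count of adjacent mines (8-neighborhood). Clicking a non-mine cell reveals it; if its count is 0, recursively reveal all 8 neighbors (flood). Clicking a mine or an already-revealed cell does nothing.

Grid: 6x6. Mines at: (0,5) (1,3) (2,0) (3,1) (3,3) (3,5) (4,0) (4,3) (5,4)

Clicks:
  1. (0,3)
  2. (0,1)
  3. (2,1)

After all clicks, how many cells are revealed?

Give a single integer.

Answer: 8

Derivation:
Click 1 (0,3) count=1: revealed 1 new [(0,3)] -> total=1
Click 2 (0,1) count=0: revealed 6 new [(0,0) (0,1) (0,2) (1,0) (1,1) (1,2)] -> total=7
Click 3 (2,1) count=2: revealed 1 new [(2,1)] -> total=8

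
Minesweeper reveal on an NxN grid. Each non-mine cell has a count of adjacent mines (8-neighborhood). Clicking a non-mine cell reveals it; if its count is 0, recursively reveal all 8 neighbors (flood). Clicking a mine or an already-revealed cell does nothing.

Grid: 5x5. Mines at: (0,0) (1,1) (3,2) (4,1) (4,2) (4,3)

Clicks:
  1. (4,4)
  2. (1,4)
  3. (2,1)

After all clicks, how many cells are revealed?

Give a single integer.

Answer: 13

Derivation:
Click 1 (4,4) count=1: revealed 1 new [(4,4)] -> total=1
Click 2 (1,4) count=0: revealed 11 new [(0,2) (0,3) (0,4) (1,2) (1,3) (1,4) (2,2) (2,3) (2,4) (3,3) (3,4)] -> total=12
Click 3 (2,1) count=2: revealed 1 new [(2,1)] -> total=13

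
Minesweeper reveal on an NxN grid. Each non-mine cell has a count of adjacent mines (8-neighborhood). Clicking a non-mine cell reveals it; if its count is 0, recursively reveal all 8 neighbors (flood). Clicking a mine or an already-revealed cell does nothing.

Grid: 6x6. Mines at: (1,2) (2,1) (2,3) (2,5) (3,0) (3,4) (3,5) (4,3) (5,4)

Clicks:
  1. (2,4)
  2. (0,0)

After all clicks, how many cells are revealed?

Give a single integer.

Answer: 5

Derivation:
Click 1 (2,4) count=4: revealed 1 new [(2,4)] -> total=1
Click 2 (0,0) count=0: revealed 4 new [(0,0) (0,1) (1,0) (1,1)] -> total=5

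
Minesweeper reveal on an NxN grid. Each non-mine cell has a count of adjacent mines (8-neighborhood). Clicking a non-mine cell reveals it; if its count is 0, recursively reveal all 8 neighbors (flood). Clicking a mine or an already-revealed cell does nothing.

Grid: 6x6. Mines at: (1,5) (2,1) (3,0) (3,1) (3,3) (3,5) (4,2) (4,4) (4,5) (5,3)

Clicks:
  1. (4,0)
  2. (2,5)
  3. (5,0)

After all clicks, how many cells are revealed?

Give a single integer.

Click 1 (4,0) count=2: revealed 1 new [(4,0)] -> total=1
Click 2 (2,5) count=2: revealed 1 new [(2,5)] -> total=2
Click 3 (5,0) count=0: revealed 3 new [(4,1) (5,0) (5,1)] -> total=5

Answer: 5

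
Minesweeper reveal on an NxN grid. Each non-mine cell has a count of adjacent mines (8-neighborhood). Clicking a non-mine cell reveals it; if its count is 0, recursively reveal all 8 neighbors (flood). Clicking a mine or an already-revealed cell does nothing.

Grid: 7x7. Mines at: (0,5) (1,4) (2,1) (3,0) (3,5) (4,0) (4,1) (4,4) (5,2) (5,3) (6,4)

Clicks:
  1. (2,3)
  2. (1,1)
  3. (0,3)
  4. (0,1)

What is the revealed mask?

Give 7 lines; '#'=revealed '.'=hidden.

Answer: ####...
####...
...#...
.......
.......
.......
.......

Derivation:
Click 1 (2,3) count=1: revealed 1 new [(2,3)] -> total=1
Click 2 (1,1) count=1: revealed 1 new [(1,1)] -> total=2
Click 3 (0,3) count=1: revealed 1 new [(0,3)] -> total=3
Click 4 (0,1) count=0: revealed 6 new [(0,0) (0,1) (0,2) (1,0) (1,2) (1,3)] -> total=9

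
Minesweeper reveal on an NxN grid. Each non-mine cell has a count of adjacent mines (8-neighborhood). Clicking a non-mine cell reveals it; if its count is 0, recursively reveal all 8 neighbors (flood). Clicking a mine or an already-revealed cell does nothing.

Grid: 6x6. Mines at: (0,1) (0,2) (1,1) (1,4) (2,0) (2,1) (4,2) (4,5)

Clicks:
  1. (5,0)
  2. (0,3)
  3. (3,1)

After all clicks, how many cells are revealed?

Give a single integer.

Answer: 7

Derivation:
Click 1 (5,0) count=0: revealed 6 new [(3,0) (3,1) (4,0) (4,1) (5,0) (5,1)] -> total=6
Click 2 (0,3) count=2: revealed 1 new [(0,3)] -> total=7
Click 3 (3,1) count=3: revealed 0 new [(none)] -> total=7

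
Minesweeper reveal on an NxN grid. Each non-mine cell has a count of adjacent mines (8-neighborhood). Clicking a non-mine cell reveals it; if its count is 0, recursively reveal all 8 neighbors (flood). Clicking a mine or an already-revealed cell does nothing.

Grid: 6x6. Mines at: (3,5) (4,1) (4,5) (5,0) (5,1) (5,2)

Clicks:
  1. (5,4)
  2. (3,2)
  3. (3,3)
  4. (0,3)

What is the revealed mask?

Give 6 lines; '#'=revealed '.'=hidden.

Click 1 (5,4) count=1: revealed 1 new [(5,4)] -> total=1
Click 2 (3,2) count=1: revealed 1 new [(3,2)] -> total=2
Click 3 (3,3) count=0: revealed 25 new [(0,0) (0,1) (0,2) (0,3) (0,4) (0,5) (1,0) (1,1) (1,2) (1,3) (1,4) (1,5) (2,0) (2,1) (2,2) (2,3) (2,4) (2,5) (3,0) (3,1) (3,3) (3,4) (4,2) (4,3) (4,4)] -> total=27
Click 4 (0,3) count=0: revealed 0 new [(none)] -> total=27

Answer: ######
######
######
#####.
..###.
....#.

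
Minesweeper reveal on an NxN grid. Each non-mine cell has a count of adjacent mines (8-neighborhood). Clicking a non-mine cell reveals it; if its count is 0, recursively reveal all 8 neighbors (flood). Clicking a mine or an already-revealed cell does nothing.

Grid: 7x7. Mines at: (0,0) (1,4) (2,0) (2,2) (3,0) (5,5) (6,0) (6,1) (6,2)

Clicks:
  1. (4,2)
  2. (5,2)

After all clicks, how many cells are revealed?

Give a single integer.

Click 1 (4,2) count=0: revealed 24 new [(0,5) (0,6) (1,5) (1,6) (2,3) (2,4) (2,5) (2,6) (3,1) (3,2) (3,3) (3,4) (3,5) (3,6) (4,1) (4,2) (4,3) (4,4) (4,5) (4,6) (5,1) (5,2) (5,3) (5,4)] -> total=24
Click 2 (5,2) count=2: revealed 0 new [(none)] -> total=24

Answer: 24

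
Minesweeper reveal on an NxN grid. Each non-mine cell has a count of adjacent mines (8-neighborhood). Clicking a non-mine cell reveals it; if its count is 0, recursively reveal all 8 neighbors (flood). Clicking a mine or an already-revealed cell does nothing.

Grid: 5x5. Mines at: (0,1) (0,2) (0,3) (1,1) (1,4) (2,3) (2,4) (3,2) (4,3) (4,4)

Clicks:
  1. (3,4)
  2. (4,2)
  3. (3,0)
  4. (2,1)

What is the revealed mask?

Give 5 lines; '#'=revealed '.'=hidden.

Answer: .....
.....
##...
##..#
###..

Derivation:
Click 1 (3,4) count=4: revealed 1 new [(3,4)] -> total=1
Click 2 (4,2) count=2: revealed 1 new [(4,2)] -> total=2
Click 3 (3,0) count=0: revealed 6 new [(2,0) (2,1) (3,0) (3,1) (4,0) (4,1)] -> total=8
Click 4 (2,1) count=2: revealed 0 new [(none)] -> total=8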